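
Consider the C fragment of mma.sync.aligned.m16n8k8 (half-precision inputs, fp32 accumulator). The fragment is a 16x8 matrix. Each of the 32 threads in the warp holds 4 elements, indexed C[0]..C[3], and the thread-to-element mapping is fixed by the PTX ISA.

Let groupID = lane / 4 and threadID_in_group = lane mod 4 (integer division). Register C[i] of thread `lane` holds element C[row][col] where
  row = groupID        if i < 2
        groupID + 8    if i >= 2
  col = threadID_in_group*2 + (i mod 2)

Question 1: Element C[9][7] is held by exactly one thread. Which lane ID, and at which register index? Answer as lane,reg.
r=9->g=1,rb=1  c=7->t=3,b0=1
L=1*4+3=7  i=1*2+1=3

7,3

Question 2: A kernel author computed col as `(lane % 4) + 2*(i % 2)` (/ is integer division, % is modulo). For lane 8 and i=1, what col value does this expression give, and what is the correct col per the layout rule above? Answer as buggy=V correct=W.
buggy=2 correct=1

`(lane % 4) + 2*(i % 2)`[8,1]=>2
lane 8: grp=2 (8/4), tig=0 (8%4)
i=1: r=2+0=2, c=0*2+1=1
col: 2 vs 1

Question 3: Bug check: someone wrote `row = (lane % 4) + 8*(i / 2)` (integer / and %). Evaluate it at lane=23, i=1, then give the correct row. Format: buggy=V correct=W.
`(lane % 4) + 8*(i / 2)`[23,1]→3
lane 23: G=5 (23/4), T=3 (23%4)
i=1: r=5+0=5, c=3*2+1=7
row: 3 vs 5

buggy=3 correct=5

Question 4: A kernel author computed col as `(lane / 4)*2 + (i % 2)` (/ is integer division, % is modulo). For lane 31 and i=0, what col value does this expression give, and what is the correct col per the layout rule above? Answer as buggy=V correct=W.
`(lane / 4)*2 + (i % 2)`[31,0]=>14
31: grp=7,tig=3
[0] (7+0,3*2+0) = (7,6)
col: 14 vs 6

buggy=14 correct=6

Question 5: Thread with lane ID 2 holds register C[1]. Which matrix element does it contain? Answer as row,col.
0,5

lane 2: G=0 (2/4), T=2 (2%4)
i=1: r=0+0=0, c=2*2+1=5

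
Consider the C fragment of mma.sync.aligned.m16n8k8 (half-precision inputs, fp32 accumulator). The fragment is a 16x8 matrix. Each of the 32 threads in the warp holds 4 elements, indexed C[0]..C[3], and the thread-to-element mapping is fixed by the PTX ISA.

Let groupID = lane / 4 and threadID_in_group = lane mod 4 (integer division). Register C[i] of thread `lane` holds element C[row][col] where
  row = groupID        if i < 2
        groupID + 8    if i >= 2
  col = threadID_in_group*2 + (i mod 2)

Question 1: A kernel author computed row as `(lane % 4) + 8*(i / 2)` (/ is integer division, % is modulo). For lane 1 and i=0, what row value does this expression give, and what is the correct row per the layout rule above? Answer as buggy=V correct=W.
buggy=1 correct=0

`(lane % 4) + 8*(i / 2)`[1,0]=>1
lane 1: grp=0 (1/4), tig=1 (1%4)
i=0: r=0+0=0, c=1*2+0=2
row: 1 vs 0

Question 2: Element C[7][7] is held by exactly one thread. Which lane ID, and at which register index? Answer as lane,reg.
r:7=>grp=7,rB=0  c:7=>tig=3,lo=1
L=7*4+3=31  i=0*2+1=1

31,1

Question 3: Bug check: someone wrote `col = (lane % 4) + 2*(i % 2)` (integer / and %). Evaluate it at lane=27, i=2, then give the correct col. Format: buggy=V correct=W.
buggy=3 correct=6

`(lane % 4) + 2*(i % 2)`[27,2]=>3
27: grp=6,tig=3
[2] (6+8,3*2+0) = (14,6)
col: 3 vs 6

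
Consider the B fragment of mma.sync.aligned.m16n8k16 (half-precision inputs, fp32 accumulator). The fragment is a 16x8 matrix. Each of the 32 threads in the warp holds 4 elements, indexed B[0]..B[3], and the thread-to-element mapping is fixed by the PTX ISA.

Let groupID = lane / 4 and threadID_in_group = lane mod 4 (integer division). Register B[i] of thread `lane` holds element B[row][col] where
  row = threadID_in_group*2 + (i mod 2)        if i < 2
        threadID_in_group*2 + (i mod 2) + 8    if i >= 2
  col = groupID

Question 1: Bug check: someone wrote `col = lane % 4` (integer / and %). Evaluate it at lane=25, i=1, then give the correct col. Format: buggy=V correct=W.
buggy=1 correct=6

`lane % 4`[25,1]→1
25: G=6,T=1
[1] (1*2+1+0,6) = (3,6)
col: 1 vs 6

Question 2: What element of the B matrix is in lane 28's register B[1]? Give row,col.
lane 28: gr=7 (28/4), th=0 (28%4)
i=1: r=0*2+1+0=1, c=gr=7

1,7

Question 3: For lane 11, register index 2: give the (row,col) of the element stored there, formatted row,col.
14,2

L=11⇒gr=11>>2=2, th=11&3=3
[2]⇒row 3·2+0+8=14  col gr=2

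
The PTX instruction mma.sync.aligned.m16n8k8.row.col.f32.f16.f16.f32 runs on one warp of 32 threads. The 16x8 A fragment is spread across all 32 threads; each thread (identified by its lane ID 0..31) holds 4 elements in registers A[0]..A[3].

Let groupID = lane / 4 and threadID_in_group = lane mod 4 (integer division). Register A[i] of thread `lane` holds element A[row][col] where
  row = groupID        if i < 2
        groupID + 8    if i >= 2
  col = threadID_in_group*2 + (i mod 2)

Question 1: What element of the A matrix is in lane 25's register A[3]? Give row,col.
25: gr=6,th=1
[3] (6+8,1*2+1) = (14,3)

14,3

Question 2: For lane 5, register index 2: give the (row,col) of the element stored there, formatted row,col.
9,2

L=5->g=5>>2=1, t=5&3=1
[2]->row 1+8=9  col 1·2+0=2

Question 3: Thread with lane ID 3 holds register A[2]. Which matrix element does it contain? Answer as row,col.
8,6

lane 3->3/4=0, 3 mod 4=3
i=2  r:0+8->8  c:2·3+0->6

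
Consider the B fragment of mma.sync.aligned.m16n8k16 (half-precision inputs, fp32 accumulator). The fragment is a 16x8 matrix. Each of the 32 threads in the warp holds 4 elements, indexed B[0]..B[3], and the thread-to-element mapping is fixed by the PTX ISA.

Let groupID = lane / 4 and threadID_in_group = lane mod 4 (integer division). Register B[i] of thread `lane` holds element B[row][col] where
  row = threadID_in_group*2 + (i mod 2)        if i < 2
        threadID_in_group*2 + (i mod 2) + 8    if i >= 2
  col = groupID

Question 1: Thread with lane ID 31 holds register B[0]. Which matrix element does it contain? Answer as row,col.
31: G=7,T=3
[0] (3*2+0+0,7) = (6,7)

6,7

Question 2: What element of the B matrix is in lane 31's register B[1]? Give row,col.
7,7

L=31⇒gr=31>>2=7, th=31&3=3
[1]⇒row 3·2+1+0=7  col gr=7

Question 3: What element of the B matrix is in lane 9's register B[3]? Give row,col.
9: g=2,t=1
[3] (1*2+1+8,2) = (11,2)

11,2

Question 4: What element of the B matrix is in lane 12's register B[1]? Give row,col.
L=12⇒gr=12>>2=3, th=12&3=0
[1]⇒row 0·2+1+0=1  col gr=3

1,3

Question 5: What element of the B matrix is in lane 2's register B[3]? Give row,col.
13,0

L=2⇒gr=2>>2=0, th=2&3=2
[3]⇒row 2·2+1+8=13  col gr=0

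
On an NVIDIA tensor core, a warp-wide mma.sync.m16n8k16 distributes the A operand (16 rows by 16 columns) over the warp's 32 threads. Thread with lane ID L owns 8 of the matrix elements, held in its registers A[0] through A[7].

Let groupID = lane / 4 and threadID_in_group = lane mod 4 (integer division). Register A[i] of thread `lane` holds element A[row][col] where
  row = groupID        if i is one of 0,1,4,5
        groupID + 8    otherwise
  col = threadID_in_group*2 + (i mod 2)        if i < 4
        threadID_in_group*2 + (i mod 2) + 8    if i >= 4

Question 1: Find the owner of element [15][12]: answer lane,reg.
r: 15->gid=7,r8=1  c: 12->c8=1,tid=2,i&1=0
L=7*4+2=30  i=1*4+1*2+0=6

30,6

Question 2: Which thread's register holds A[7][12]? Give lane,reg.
r=7⇒gr=7,Rb=0  c=12⇒Cb=1,th=2,odd=0
L=7*4+2=30  i=1*4+0*2+0=4

30,4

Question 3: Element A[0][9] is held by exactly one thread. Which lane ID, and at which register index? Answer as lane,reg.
r=0->g=0,rb=0  c=9->cb=1,t=0,b0=1
L=0*4+0=0  i=1*4+0*2+1=5

0,5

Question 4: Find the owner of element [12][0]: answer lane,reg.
16,2

r=12⇒gr=4,Rb=1  c=0⇒Cb=0,th=0,odd=0
L=4*4+0=16  i=0*4+1*2+0=2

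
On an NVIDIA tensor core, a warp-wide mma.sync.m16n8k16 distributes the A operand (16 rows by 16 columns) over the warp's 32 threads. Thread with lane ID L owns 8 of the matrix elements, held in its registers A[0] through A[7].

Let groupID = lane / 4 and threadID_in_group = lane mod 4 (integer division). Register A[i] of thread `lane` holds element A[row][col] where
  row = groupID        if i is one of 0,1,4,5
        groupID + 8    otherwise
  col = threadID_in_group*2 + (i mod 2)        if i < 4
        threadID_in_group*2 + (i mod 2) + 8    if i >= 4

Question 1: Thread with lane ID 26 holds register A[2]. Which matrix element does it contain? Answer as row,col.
lane 26=>26/4=6, 26 mod 4=2
i=2  r:6+8=>14  c:2·2+0+0=>4

14,4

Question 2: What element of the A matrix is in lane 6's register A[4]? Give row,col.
1,12

6: grp=1,tig=2
[4] (1+0,2*2+0+8) = (1,12)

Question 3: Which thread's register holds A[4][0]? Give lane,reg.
r=4→G=4,rhi=0  c=0→chi=0,T=0,p=0
L=4*4+0=16  i=0*4+0*2+0=0

16,0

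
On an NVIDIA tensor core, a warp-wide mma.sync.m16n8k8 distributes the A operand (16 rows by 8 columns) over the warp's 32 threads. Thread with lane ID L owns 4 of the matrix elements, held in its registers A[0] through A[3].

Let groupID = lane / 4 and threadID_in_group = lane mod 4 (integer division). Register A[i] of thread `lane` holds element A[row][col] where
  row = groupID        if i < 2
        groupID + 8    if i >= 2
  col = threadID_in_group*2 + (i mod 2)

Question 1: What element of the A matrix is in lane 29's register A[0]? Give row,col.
lane 29: G=7 (29/4), T=1 (29%4)
i=0: r=7+0=7, c=1*2+0=2

7,2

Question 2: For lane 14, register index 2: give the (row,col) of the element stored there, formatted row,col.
L=14⇒gr=14>>2=3, th=14&3=2
[2]⇒row 3+8=11  col 2·2+0=4

11,4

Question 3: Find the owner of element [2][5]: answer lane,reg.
10,1

r:2=>grp=2,rB=0  c:5=>tig=2,lo=1
L=2*4+2=10  i=0*2+1=1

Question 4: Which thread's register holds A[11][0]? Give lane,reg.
r=11→G=3,rhi=1  c=0→T=0,p=0
L=3*4+0=12  i=1*2+0=2

12,2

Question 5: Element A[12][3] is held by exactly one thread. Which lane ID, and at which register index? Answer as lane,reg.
r=12⇒gr=4,Rb=1  c=3⇒th=1,odd=1
L=4*4+1=17  i=1*2+1=3

17,3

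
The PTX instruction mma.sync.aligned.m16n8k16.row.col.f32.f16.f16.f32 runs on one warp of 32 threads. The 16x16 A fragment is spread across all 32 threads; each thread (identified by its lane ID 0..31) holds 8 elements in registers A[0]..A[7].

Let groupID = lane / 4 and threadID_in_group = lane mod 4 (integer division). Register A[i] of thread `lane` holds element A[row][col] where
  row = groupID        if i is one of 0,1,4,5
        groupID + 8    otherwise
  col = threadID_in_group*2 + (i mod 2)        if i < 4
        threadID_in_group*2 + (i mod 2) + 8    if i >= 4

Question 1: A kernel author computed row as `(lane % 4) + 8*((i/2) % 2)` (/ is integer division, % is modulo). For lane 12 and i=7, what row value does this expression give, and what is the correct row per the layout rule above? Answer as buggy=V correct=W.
`(lane % 4) + 8*((i/2) % 2)`[12,7]=>8
L=12=>grp=12>>2=3, tig=12&3=0
[7]=>row 3+8=11  col 0·2+1+8=9
row: 8 vs 11

buggy=8 correct=11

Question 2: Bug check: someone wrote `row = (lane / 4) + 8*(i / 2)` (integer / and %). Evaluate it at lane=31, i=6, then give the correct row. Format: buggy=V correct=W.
buggy=31 correct=15

`(lane / 4) + 8*(i / 2)`[31,6]->31
31: gid=7,tid=3
[6] (7+8,3*2+0+8) = (15,14)
row: 31 vs 15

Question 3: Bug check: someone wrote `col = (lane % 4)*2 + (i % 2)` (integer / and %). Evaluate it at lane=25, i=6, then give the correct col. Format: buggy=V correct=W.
buggy=2 correct=10

`(lane % 4)*2 + (i % 2)`[25,6]⇒2
L=25⇒gr=25>>2=6, th=25&3=1
[6]⇒row 6+8=14  col 1·2+0+8=10
col: 2 vs 10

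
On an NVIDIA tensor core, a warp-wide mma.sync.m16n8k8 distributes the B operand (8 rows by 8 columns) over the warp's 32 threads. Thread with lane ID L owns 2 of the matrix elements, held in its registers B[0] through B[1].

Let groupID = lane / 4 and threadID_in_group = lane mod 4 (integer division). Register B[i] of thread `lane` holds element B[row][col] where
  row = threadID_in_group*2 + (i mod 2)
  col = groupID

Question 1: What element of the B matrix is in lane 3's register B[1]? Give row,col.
3: gr=0,th=3
[1] (3*2+1,0) = (7,0)

7,0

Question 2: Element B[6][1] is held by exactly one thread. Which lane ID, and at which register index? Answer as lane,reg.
7,0

c=1⇒gr=1  r=6⇒th=3,odd=0
L=1*4+3=7  i=0=0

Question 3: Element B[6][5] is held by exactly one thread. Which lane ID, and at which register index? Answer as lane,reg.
23,0

c:5=>grp=5  r:6=>tig=3,lo=0
L=5*4+3=23  i=0=0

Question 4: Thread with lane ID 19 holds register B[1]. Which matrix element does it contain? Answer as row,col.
lane 19: gr=4 (19/4), th=3 (19%4)
i=1: r=3*2+1=7, c=gr=4

7,4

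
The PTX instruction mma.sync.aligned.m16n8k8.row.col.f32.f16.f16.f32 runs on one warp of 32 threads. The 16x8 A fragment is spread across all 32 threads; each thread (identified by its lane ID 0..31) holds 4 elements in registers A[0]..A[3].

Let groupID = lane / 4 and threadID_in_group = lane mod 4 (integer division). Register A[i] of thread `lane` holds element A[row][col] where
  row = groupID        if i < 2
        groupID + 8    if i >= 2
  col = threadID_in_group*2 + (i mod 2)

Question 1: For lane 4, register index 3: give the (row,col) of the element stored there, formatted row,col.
L=4->g=4>>2=1, t=4&3=0
[3]->row 1+8=9  col 0·2+1=1

9,1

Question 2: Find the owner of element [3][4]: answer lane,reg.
r:3=>grp=3,rB=0  c:4=>tig=2,lo=0
L=3*4+2=14  i=0*2+0=0

14,0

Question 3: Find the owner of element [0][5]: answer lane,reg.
2,1

r:0=>grp=0,rB=0  c:5=>tig=2,lo=1
L=0*4+2=2  i=0*2+1=1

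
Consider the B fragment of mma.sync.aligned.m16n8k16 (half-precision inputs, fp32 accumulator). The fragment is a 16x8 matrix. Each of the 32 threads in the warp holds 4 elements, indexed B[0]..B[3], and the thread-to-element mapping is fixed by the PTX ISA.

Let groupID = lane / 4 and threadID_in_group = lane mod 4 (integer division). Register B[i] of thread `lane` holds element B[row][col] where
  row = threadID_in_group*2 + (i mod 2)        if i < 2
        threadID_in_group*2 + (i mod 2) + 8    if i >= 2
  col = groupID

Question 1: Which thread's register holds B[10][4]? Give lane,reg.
c=4⇒gr=4  r=10⇒Rb=1,th=1,odd=0
L=4*4+1=17  i=1*2+0=2

17,2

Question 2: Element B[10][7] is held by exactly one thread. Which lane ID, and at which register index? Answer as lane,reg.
c:7=>grp=7  r:10=>rB=1,tig=1,lo=0
L=7*4+1=29  i=1*2+0=2

29,2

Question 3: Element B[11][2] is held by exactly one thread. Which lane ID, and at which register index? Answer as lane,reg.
9,3

c=2->g=2  r=11->rb=1,t=1,b0=1
L=2*4+1=9  i=1*2+1=3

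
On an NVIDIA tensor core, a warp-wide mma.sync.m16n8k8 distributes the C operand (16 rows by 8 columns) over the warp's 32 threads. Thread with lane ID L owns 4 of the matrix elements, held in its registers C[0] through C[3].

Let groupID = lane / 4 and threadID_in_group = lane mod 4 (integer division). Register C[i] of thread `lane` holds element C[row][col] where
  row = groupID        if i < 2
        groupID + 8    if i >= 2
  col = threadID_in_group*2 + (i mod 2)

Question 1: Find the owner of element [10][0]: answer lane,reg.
8,2

r=10→G=2,rhi=1  c=0→T=0,p=0
L=2*4+0=8  i=1*2+0=2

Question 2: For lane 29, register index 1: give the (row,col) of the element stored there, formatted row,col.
7,3

L=29->gid=29>>2=7, tid=29&3=1
[1]->row 7+0=7  col 1·2+1=3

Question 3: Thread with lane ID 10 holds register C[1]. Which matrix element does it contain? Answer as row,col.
2,5

lane 10: g=2 (10/4), t=2 (10%4)
i=1: r=2+0=2, c=2*2+1=5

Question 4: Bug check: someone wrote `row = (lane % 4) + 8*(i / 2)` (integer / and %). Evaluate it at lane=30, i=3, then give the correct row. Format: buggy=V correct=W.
`(lane % 4) + 8*(i / 2)`[30,3]->10
L=30->g=30>>2=7, t=30&3=2
[3]->row 7+8=15  col 2·2+1=5
row: 10 vs 15

buggy=10 correct=15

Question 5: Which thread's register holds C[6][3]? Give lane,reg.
25,1

r=6⇒gr=6,Rb=0  c=3⇒th=1,odd=1
L=6*4+1=25  i=0*2+1=1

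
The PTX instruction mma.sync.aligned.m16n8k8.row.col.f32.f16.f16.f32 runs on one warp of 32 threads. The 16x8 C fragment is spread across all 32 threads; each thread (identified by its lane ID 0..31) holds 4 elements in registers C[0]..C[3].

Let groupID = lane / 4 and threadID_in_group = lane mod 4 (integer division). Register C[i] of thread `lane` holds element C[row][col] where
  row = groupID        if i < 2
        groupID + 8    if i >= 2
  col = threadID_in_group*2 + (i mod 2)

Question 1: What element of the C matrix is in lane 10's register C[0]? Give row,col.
L=10=>grp=10>>2=2, tig=10&3=2
[0]=>row 2+0=2  col 2·2+0=4

2,4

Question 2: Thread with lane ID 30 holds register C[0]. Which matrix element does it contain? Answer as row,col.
30: gr=7,th=2
[0] (7+0,2*2+0) = (7,4)

7,4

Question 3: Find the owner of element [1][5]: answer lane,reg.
6,1

r: 1->gid=1,r8=0  c: 5->tid=2,i&1=1
L=1*4+2=6  i=0*2+1=1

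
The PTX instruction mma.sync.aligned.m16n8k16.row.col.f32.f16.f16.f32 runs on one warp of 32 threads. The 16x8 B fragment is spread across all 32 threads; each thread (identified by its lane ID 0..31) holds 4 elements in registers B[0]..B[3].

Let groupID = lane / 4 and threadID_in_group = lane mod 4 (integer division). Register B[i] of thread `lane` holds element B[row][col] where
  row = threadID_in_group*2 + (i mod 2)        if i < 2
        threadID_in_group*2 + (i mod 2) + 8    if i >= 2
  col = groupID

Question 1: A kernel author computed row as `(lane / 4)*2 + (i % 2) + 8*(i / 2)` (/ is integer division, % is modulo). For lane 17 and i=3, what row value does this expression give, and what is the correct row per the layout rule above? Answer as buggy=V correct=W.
`(lane / 4)*2 + (i % 2) + 8*(i / 2)`[17,3]=>17
17: grp=4,tig=1
[3] (1*2+1+8,4) = (11,4)
row: 17 vs 11

buggy=17 correct=11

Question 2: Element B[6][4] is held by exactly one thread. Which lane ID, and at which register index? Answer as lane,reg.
19,0

c=4⇒gr=4  r=6⇒Rb=0,th=3,odd=0
L=4*4+3=19  i=0*2+0=0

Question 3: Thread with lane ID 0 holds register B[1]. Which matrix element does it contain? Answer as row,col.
lane 0: gid=0 (0/4), tid=0 (0%4)
i=1: r=0*2+1+0=1, c=gid=0

1,0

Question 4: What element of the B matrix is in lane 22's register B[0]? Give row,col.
22: gr=5,th=2
[0] (2*2+0+0,5) = (4,5)

4,5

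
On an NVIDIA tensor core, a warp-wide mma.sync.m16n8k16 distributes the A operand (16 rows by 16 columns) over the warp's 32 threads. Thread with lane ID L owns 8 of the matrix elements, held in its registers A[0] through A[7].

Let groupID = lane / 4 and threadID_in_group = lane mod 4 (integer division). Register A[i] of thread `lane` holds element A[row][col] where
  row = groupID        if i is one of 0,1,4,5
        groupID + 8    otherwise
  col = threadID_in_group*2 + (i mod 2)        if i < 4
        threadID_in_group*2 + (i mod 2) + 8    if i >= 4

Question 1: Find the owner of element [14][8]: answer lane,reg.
r=14→G=6,rhi=1  c=8→chi=1,T=0,p=0
L=6*4+0=24  i=1*4+1*2+0=6

24,6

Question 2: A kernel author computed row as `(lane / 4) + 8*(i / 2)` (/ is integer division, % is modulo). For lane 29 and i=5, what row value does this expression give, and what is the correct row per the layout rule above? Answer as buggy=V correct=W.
buggy=23 correct=7

`(lane / 4) + 8*(i / 2)`[29,5]→23
lane 29: G=7 (29/4), T=1 (29%4)
i=5: r=7+0=7, c=1*2+1+8=11
row: 23 vs 7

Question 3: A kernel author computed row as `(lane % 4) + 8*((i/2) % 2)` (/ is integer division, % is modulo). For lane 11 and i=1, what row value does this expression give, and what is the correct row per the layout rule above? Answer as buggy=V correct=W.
`(lane % 4) + 8*((i/2) % 2)`[11,1]->3
lane 11->11/4=2, 11 mod 4=3
i=1  r:2+0->2  c:2·3+1+0->7
row: 3 vs 2

buggy=3 correct=2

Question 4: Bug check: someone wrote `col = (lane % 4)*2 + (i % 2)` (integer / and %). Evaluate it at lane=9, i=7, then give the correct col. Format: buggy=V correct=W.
buggy=3 correct=11

`(lane % 4)*2 + (i % 2)`[9,7]->3
9: g=2,t=1
[7] (2+8,1*2+1+8) = (10,11)
col: 3 vs 11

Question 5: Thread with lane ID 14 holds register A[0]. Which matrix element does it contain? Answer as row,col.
lane 14->14/4=3, 14 mod 4=2
i=0  r:3+0->3  c:2·2+0+0->4

3,4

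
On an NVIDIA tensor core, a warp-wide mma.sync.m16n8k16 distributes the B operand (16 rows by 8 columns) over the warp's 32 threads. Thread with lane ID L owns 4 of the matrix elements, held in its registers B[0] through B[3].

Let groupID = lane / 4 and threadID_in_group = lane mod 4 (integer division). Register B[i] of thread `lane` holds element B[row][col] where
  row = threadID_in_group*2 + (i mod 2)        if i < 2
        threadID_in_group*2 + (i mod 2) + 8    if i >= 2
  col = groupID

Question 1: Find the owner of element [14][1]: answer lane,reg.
c=1→G=1  r=14→rhi=1,T=3,p=0
L=1*4+3=7  i=1*2+0=2

7,2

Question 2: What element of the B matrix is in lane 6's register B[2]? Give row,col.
lane 6→6/4=1, 6 mod 4=2
i=2  r:2·2+0+8→12  c:1

12,1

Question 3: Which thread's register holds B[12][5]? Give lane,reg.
22,2

c=5->g=5  r=12->rb=1,t=2,b0=0
L=5*4+2=22  i=1*2+0=2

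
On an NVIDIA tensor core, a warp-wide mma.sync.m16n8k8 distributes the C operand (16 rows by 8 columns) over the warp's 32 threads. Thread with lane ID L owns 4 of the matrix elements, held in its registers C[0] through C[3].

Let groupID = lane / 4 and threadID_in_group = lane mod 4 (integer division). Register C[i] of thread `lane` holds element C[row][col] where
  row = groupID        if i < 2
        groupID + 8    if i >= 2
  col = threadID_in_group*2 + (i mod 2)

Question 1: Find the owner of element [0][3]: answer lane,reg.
r: 0->gid=0,r8=0  c: 3->tid=1,i&1=1
L=0*4+1=1  i=0*2+1=1

1,1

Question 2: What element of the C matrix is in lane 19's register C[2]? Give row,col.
lane 19→19/4=4, 19 mod 4=3
i=2  r:4+8→12  c:2·3+0→6

12,6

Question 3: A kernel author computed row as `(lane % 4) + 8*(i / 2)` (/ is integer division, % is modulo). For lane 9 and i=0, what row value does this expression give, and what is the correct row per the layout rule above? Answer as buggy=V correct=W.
`(lane % 4) + 8*(i / 2)`[9,0]->1
9: g=2,t=1
[0] (2+0,1*2+0) = (2,2)
row: 1 vs 2

buggy=1 correct=2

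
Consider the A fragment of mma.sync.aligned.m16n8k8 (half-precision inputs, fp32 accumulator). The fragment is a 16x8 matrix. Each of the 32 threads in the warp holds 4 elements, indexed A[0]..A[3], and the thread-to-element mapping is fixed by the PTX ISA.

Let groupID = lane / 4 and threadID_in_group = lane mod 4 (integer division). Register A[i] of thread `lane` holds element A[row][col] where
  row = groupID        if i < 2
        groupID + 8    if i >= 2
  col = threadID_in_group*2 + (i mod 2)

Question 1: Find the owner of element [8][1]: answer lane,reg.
0,3

r: 8->gid=0,r8=1  c: 1->tid=0,i&1=1
L=0*4+0=0  i=1*2+1=3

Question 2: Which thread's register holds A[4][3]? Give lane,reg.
17,1

r:4=>grp=4,rB=0  c:3=>tig=1,lo=1
L=4*4+1=17  i=0*2+1=1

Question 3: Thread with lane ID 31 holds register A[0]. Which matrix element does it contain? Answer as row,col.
7,6

L=31→G=31>>2=7, T=31&3=3
[0]→row 7+0=7  col 3·2+0=6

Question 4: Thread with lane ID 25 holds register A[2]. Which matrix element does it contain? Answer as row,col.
25: G=6,T=1
[2] (6+8,1*2+0) = (14,2)

14,2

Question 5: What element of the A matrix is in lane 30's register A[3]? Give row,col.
15,5

L=30→G=30>>2=7, T=30&3=2
[3]→row 7+8=15  col 2·2+1=5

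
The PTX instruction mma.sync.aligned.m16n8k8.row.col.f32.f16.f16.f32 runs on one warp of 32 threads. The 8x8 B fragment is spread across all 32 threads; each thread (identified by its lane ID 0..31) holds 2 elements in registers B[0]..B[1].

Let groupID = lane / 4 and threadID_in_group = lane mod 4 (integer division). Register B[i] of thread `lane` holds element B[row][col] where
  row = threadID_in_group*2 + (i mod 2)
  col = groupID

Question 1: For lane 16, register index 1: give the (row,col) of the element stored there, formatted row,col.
L=16⇒gr=16>>2=4, th=16&3=0
[1]⇒row 0·2+1=1  col gr=4

1,4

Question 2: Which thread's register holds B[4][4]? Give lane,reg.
c: 4->gid=4  r: 4->tid=2,i&1=0
L=4*4+2=18  i=0=0

18,0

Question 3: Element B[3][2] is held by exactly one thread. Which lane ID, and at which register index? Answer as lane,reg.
c=2⇒gr=2  r=3⇒th=1,odd=1
L=2*4+1=9  i=1=1

9,1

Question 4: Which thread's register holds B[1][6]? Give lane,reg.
24,1

c: 6->gid=6  r: 1->tid=0,i&1=1
L=6*4+0=24  i=1=1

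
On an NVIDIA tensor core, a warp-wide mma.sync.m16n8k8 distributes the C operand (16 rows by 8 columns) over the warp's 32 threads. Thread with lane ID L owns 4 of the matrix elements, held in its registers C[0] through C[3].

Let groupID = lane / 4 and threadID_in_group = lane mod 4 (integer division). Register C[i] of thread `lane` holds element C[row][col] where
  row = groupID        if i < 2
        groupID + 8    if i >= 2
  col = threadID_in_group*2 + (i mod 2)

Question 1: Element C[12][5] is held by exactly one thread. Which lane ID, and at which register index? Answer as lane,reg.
r: 12->gid=4,r8=1  c: 5->tid=2,i&1=1
L=4*4+2=18  i=1*2+1=3

18,3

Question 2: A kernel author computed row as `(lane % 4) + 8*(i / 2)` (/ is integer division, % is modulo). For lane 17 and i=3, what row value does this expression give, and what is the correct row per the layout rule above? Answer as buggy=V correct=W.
`(lane % 4) + 8*(i / 2)`[17,3]→9
17: G=4,T=1
[3] (4+8,1*2+1) = (12,3)
row: 9 vs 12

buggy=9 correct=12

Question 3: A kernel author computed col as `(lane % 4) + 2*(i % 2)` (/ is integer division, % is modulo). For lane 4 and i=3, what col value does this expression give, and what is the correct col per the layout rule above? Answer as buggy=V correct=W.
buggy=2 correct=1

`(lane % 4) + 2*(i % 2)`[4,3]->2
L=4->gid=4>>2=1, tid=4&3=0
[3]->row 1+8=9  col 0·2+1=1
col: 2 vs 1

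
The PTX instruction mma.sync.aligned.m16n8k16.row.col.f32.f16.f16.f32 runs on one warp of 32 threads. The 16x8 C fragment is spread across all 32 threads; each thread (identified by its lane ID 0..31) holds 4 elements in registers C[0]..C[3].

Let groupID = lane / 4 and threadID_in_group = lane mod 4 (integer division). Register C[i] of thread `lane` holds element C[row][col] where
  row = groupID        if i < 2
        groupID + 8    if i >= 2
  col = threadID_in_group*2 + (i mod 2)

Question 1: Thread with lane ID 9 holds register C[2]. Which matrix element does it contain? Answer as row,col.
10,2

9: gid=2,tid=1
[2] (2+8,1*2+0) = (10,2)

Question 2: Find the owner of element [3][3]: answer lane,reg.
r=3->g=3,rb=0  c=3->t=1,b0=1
L=3*4+1=13  i=0*2+1=1

13,1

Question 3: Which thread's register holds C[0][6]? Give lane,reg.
3,0

r: 0->gid=0,r8=0  c: 6->tid=3,i&1=0
L=0*4+3=3  i=0*2+0=0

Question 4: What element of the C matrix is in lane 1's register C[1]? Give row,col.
0,3

lane 1: gr=0 (1/4), th=1 (1%4)
i=1: r=0+0=0, c=1*2+1=3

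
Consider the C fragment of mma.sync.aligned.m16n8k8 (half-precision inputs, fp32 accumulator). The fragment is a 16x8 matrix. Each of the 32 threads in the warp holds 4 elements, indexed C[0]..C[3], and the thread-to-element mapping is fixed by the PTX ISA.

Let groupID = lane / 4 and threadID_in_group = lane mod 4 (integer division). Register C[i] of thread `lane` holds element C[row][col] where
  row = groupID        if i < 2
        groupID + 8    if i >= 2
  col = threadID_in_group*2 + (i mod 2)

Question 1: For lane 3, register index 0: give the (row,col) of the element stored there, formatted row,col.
3: gr=0,th=3
[0] (0+0,3*2+0) = (0,6)

0,6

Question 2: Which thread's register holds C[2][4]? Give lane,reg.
r=2→G=2,rhi=0  c=4→T=2,p=0
L=2*4+2=10  i=0*2+0=0

10,0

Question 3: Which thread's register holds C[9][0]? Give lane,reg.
r:9=>grp=1,rB=1  c:0=>tig=0,lo=0
L=1*4+0=4  i=1*2+0=2

4,2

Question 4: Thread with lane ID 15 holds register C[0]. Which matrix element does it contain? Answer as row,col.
3,6

15: G=3,T=3
[0] (3+0,3*2+0) = (3,6)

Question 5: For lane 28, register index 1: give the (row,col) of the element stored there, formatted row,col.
L=28→G=28>>2=7, T=28&3=0
[1]→row 7+0=7  col 0·2+1=1

7,1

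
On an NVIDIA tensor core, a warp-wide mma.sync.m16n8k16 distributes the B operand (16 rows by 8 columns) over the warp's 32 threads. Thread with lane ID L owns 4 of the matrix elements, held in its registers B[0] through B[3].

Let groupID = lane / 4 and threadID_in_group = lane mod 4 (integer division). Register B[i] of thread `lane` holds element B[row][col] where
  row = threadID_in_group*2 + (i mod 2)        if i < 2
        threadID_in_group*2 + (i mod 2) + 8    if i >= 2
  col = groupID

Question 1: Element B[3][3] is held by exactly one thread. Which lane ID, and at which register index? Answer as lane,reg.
13,1

c:3=>grp=3  r:3=>rB=0,tig=1,lo=1
L=3*4+1=13  i=0*2+1=1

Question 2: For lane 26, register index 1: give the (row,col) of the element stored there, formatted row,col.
lane 26: g=6 (26/4), t=2 (26%4)
i=1: r=2*2+1+0=5, c=g=6

5,6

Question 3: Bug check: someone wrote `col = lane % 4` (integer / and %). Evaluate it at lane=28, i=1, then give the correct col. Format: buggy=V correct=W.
buggy=0 correct=7

`lane % 4`[28,1]⇒0
lane 28⇒28/4=7, 28 mod 4=0
i=1  r:2·0+1+0⇒1  c:7
col: 0 vs 7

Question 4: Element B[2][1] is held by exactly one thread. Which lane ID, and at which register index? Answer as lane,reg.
5,0

c:1=>grp=1  r:2=>rB=0,tig=1,lo=0
L=1*4+1=5  i=0*2+0=0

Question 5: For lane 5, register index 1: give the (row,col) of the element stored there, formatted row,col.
lane 5→5/4=1, 5 mod 4=1
i=1  r:2·1+1+0→3  c:1

3,1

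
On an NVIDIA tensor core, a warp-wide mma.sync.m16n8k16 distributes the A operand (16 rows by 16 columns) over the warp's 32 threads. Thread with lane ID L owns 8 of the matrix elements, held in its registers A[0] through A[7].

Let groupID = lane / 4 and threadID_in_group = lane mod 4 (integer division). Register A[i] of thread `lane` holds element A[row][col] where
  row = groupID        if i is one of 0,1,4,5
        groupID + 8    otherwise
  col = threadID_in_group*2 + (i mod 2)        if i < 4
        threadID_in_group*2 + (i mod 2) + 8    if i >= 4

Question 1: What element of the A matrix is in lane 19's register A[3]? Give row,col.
19: g=4,t=3
[3] (4+8,3*2+1+0) = (12,7)

12,7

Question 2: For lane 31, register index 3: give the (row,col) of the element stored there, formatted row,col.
lane 31: gr=7 (31/4), th=3 (31%4)
i=3: r=7+8=15, c=3*2+1+0=7

15,7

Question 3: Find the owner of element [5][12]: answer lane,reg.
22,4

r:5=>grp=5,rB=0  c:12=>cB=1,tig=2,lo=0
L=5*4+2=22  i=1*4+0*2+0=4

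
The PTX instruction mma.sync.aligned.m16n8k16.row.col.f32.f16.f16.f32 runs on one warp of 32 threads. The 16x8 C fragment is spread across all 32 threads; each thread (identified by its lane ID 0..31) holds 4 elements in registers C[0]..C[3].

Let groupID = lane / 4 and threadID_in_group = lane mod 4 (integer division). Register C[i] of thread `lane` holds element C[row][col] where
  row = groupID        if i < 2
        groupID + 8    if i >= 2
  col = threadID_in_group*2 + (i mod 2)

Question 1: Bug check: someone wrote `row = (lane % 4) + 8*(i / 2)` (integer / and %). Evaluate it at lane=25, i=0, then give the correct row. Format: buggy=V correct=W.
buggy=1 correct=6

`(lane % 4) + 8*(i / 2)`[25,0]->1
lane 25: gid=6 (25/4), tid=1 (25%4)
i=0: r=6+0=6, c=1*2+0=2
row: 1 vs 6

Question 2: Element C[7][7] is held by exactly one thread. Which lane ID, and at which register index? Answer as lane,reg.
r=7→G=7,rhi=0  c=7→T=3,p=1
L=7*4+3=31  i=0*2+1=1

31,1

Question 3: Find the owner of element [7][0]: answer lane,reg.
28,0

r=7->g=7,rb=0  c=0->t=0,b0=0
L=7*4+0=28  i=0*2+0=0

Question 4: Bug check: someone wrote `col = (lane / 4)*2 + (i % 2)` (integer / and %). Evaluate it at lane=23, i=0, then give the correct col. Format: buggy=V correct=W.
`(lane / 4)*2 + (i % 2)`[23,0]->10
L=23->g=23>>2=5, t=23&3=3
[0]->row 5+0=5  col 3·2+0=6
col: 10 vs 6

buggy=10 correct=6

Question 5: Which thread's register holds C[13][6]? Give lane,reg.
23,2

r=13->g=5,rb=1  c=6->t=3,b0=0
L=5*4+3=23  i=1*2+0=2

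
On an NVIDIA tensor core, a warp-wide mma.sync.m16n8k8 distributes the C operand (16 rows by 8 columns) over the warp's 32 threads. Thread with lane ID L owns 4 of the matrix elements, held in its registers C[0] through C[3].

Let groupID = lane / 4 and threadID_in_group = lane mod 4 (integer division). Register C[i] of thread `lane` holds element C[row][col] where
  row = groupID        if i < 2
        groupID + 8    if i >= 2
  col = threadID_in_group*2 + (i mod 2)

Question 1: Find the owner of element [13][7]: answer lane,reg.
r=13→G=5,rhi=1  c=7→T=3,p=1
L=5*4+3=23  i=1*2+1=3

23,3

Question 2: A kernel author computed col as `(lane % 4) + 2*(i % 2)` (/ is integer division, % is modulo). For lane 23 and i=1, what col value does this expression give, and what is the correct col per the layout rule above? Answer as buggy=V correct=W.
`(lane % 4) + 2*(i % 2)`[23,1]->5
lane 23: gid=5 (23/4), tid=3 (23%4)
i=1: r=5+0=5, c=3*2+1=7
col: 5 vs 7

buggy=5 correct=7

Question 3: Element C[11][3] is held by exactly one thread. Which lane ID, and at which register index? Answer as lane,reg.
r: 11->gid=3,r8=1  c: 3->tid=1,i&1=1
L=3*4+1=13  i=1*2+1=3

13,3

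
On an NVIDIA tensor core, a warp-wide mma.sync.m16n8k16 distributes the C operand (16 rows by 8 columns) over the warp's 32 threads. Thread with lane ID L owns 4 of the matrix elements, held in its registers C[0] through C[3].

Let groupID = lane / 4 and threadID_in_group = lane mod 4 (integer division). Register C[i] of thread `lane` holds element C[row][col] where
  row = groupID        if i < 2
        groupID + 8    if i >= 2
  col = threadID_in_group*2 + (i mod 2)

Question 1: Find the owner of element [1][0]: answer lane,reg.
r=1⇒gr=1,Rb=0  c=0⇒th=0,odd=0
L=1*4+0=4  i=0*2+0=0

4,0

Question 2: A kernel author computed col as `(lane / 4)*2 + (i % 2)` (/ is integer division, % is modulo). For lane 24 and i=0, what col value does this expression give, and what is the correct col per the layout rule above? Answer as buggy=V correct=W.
buggy=12 correct=0

`(lane / 4)*2 + (i % 2)`[24,0]->12
24: gid=6,tid=0
[0] (6+0,0*2+0) = (6,0)
col: 12 vs 0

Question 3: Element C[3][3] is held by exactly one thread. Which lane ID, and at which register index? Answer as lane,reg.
r: 3->gid=3,r8=0  c: 3->tid=1,i&1=1
L=3*4+1=13  i=0*2+1=1

13,1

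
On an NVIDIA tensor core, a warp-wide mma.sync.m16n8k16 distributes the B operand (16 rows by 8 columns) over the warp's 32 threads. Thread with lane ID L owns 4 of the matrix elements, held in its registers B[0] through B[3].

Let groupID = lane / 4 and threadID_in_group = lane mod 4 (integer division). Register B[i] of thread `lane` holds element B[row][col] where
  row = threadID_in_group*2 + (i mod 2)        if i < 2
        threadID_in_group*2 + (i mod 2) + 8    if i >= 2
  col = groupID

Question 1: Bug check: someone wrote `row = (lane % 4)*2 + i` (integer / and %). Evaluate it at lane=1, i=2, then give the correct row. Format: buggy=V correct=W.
`(lane % 4)*2 + i`[1,2]⇒4
lane 1⇒1/4=0, 1 mod 4=1
i=2  r:2·1+0+8⇒10  c:0
row: 4 vs 10

buggy=4 correct=10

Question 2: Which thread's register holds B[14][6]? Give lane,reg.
27,2

c=6->g=6  r=14->rb=1,t=3,b0=0
L=6*4+3=27  i=1*2+0=2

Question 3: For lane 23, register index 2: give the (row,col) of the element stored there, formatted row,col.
lane 23->23/4=5, 23 mod 4=3
i=2  r:2·3+0+8->14  c:5

14,5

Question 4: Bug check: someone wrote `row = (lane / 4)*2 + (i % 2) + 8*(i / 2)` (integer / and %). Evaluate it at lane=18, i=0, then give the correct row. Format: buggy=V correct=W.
buggy=8 correct=4

`(lane / 4)*2 + (i % 2) + 8*(i / 2)`[18,0]->8
18: g=4,t=2
[0] (2*2+0+0,4) = (4,4)
row: 8 vs 4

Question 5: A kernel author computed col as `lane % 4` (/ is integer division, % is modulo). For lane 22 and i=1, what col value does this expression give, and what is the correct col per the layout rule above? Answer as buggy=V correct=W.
buggy=2 correct=5

`lane % 4`[22,1]->2
lane 22->22/4=5, 22 mod 4=2
i=1  r:2·2+1+0->5  c:5
col: 2 vs 5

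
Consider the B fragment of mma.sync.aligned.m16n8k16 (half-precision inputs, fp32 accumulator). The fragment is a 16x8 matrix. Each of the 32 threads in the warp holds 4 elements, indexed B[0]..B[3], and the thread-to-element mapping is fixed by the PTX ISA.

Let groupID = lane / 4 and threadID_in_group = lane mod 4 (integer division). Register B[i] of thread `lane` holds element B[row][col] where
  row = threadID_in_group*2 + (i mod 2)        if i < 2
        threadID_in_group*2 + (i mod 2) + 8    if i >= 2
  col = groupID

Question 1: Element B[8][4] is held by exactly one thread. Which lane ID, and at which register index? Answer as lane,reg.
c:4=>grp=4  r:8=>rB=1,tig=0,lo=0
L=4*4+0=16  i=1*2+0=2

16,2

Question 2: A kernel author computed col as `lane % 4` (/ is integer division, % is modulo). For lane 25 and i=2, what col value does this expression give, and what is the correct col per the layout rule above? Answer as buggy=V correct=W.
buggy=1 correct=6

`lane % 4`[25,2]->1
L=25->gid=25>>2=6, tid=25&3=1
[2]->row 1·2+0+8=10  col gid=6
col: 1 vs 6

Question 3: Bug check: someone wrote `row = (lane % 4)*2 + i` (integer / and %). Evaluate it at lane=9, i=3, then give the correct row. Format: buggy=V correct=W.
buggy=5 correct=11

`(lane % 4)*2 + i`[9,3]⇒5
lane 9⇒9/4=2, 9 mod 4=1
i=3  r:2·1+1+8⇒11  c:2
row: 5 vs 11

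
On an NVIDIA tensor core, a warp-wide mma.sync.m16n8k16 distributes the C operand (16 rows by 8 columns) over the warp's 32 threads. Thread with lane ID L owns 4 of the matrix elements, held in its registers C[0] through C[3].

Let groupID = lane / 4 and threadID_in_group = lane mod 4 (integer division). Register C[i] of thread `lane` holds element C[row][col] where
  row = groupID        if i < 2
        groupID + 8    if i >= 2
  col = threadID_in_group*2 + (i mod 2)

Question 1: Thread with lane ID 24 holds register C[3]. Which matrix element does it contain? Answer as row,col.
lane 24->24/4=6, 24 mod 4=0
i=3  r:6+8->14  c:2·0+1->1

14,1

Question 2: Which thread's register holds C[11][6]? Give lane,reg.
r=11->g=3,rb=1  c=6->t=3,b0=0
L=3*4+3=15  i=1*2+0=2

15,2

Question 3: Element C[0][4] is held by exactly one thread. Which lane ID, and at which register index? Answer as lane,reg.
2,0

r:0=>grp=0,rB=0  c:4=>tig=2,lo=0
L=0*4+2=2  i=0*2+0=0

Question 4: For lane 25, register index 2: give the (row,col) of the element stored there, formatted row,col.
lane 25->25/4=6, 25 mod 4=1
i=2  r:6+8->14  c:2·1+0->2

14,2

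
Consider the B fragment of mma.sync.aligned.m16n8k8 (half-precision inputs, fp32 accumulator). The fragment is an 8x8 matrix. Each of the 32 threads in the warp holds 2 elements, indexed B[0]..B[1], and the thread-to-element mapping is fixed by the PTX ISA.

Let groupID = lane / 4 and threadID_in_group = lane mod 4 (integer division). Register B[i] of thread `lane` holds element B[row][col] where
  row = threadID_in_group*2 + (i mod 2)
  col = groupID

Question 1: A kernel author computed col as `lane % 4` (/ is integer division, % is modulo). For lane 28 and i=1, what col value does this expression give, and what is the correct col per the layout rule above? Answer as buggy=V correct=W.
buggy=0 correct=7

`lane % 4`[28,1]⇒0
28: gr=7,th=0
[1] (0*2+1,7) = (1,7)
col: 0 vs 7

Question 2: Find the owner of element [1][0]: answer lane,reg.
0,1

c=0→G=0  r=1→T=0,p=1
L=0*4+0=0  i=1=1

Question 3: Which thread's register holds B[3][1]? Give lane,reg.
5,1

c:1=>grp=1  r:3=>tig=1,lo=1
L=1*4+1=5  i=1=1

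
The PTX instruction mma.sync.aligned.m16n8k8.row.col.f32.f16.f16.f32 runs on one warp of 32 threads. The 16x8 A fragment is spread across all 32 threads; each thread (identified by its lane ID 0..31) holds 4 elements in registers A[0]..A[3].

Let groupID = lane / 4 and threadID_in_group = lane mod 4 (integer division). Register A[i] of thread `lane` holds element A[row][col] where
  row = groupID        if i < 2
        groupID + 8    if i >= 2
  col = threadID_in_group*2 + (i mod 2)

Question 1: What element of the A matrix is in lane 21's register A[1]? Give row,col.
5,3

lane 21: gid=5 (21/4), tid=1 (21%4)
i=1: r=5+0=5, c=1*2+1=3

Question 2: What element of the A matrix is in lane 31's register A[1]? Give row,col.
7,7

31: G=7,T=3
[1] (7+0,3*2+1) = (7,7)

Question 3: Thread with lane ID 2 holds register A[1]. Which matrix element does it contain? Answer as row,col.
0,5

2: g=0,t=2
[1] (0+0,2*2+1) = (0,5)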